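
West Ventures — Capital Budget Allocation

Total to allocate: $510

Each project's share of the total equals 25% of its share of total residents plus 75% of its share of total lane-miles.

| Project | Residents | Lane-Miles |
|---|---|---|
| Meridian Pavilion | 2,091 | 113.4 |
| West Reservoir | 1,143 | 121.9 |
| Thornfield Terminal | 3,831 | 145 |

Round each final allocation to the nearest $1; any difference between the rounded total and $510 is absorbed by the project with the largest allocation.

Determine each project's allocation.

Totals — residents 7,065, lane-miles 380.3.
Composite weights (25% residents + 75% lane-miles): Meridian Pavilion 0.2976; West Reservoir 0.2808; Thornfield Terminal 0.4215.
Proportional shares: Meridian Pavilion 151.79; West Reservoir 143.23; Thornfield Terminal 214.98.
After rounding ($1): Meridian Pavilion $152; West Reservoir $143; Thornfield Terminal $215. Sum = $510.
No rounding difference to absorb.

Meridian Pavilion: $152 · West Reservoir: $143 · Thornfield Terminal: $215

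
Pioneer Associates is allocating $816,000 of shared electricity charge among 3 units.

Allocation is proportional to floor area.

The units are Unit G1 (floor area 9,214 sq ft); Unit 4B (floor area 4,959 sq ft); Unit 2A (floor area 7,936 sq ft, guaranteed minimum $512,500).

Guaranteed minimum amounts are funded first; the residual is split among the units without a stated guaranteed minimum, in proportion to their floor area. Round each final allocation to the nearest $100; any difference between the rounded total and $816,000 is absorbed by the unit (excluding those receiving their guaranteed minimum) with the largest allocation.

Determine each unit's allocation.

Minimums first: Unit 2A $512,500. Balance $303,500.
Balance split over remaining floor area 14,173: Unit G1 197,308.19 → $197,300; Unit 4B 106,191.81 → $106,200.

Unit G1: $197,300 | Unit 4B: $106,200 | Unit 2A: $512,500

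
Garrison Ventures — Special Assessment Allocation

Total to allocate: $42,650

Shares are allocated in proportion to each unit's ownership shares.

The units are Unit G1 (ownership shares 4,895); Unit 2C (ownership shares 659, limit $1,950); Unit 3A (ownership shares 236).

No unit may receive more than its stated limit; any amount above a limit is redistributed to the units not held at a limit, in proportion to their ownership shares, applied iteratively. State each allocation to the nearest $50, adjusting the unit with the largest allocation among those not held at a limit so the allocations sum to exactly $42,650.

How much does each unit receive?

Unit G1: $38,850 · Unit 2C: $1,950 · Unit 3A: $1,850

Combined ownership shares = 5,790.
Unconstrained shares: Unit G1 36,057.30; Unit 2C 4,854.29; Unit 3A 1,738.41.
Cap binds for Unit 2C ($1,950); balance $40,700 reallocated over remaining ownership shares 5,131.
Redistributed shares: Unit G1 38,828.01 → $38,850; Unit 3A 1,871.99 → $1,850.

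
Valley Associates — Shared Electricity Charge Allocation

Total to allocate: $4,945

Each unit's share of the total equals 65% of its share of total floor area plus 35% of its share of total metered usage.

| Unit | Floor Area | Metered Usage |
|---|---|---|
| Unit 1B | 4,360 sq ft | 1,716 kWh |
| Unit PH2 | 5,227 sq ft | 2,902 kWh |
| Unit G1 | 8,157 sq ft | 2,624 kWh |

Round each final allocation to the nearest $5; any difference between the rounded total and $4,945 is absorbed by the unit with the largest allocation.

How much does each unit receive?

Unit 1B: $1,200; Unit PH2: $1,640; Unit G1: $2,105

Floor area total 17,744; metered usage total 7,242.
Combined weights (65% floor area + 35% metered usage): Unit 1B 0.2426; Unit PH2 0.3317; Unit G1 0.4256.
Proportional shares: Unit 1B 1,199.90; Unit PH2 1,640.39; Unit G1 2,104.71.
Rounded to nearest $5: Unit 1B $1,200; Unit PH2 $1,640; Unit G1 $2,105. Sum = $4,945.
Sum already equals the total — no adjustment.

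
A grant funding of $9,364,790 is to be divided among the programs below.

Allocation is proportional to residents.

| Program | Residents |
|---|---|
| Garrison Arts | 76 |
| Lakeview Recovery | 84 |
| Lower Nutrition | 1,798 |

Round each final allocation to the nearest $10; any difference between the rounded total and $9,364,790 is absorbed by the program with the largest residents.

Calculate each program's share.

Residents total: 1,958.
Unrounded shares: Garrison Arts 76/1,958 × $9,364,790 = 363,495.42; Lakeview Recovery 84/1,958 × $9,364,790 = 401,758.10; Lower Nutrition 1,798/1,958 × $9,364,790 = 8,599,536.48.
Rounded to nearest $10: Garrison Arts $363,500; Lakeview Recovery $401,760; Lower Nutrition $8,599,540. Sum = $9,364,800.
Difference $9,364,790 − $9,364,800 = −$10 applied to largest residents (Lower Nutrition): Lower Nutrition becomes $8,599,530.

Garrison Arts: $363,500 | Lakeview Recovery: $401,760 | Lower Nutrition: $8,599,530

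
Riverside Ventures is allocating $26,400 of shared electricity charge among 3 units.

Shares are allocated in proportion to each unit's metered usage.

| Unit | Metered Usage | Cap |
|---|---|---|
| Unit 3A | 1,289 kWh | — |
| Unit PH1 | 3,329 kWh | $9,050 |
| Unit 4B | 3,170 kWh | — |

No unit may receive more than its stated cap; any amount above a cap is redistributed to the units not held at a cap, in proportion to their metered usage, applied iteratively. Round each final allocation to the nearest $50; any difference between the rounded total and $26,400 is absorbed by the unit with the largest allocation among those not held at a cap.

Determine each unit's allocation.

Unit 3A: $5,000 · Unit PH1: $9,050 · Unit 4B: $12,350

Metered usage total: 7,788.
Unconstrained shares: Unit 3A 4,369.49; Unit PH1 11,284.75; Unit 4B 10,745.76.
Capped: Unit PH1 ($9,050); residual $17,350 reallocated over remaining metered usage 4,459.
Remaining shares: Unit 3A 5,015.51 → $5,000; Unit 4B 12,334.49 → $12,350.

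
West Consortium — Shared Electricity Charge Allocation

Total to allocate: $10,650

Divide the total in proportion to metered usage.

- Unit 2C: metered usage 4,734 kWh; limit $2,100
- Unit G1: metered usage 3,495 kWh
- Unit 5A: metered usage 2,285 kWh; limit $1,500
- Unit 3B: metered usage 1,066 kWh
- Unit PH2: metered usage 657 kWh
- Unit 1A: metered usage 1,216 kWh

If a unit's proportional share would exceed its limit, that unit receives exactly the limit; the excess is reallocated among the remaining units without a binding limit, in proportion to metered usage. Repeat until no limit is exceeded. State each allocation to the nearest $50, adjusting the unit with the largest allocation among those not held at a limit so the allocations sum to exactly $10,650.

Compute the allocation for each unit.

Metered usage total: 13,453.
Proportional shares (ignoring caps): Unit 2C 3,747.65; Unit G1 2,766.80; Unit 5A 1,808.91; Unit 3B 843.89; Unit PH2 520.11; Unit 1A 962.64.
Held at cap: Unit 2C ($2,100), Unit 5A ($1,500); remaining pool $7,050 reallocated over remaining metered usage 6,434.
Shares after redistribution: Unit G1 3,829.62 → $3,850; Unit 3B 1,168.06 → $1,150; Unit PH2 719.90 → $700; Unit 1A 1,332.42 → $1,350.

Unit 2C: $2,100; Unit G1: $3,850; Unit 5A: $1,500; Unit 3B: $1,150; Unit PH2: $700; Unit 1A: $1,350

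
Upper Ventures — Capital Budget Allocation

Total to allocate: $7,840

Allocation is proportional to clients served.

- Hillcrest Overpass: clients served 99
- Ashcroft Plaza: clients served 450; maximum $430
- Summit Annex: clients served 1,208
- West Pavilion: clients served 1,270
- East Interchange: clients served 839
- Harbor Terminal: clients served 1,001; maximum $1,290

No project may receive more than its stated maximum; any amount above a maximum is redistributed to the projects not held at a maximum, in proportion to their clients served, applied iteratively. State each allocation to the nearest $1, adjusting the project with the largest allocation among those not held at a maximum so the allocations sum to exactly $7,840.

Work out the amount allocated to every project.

Hillcrest Overpass: $177; Ashcroft Plaza: $430; Summit Annex: $2,164; West Pavilion: $2,276; East Interchange: $1,503; Harbor Terminal: $1,290

Clients served total: 4,867.
Unconstrained shares: Hillcrest Overpass 159.47; Ashcroft Plaza 724.88; Summit Annex 1,945.91; West Pavilion 2,045.78; East Interchange 1,351.502; Harbor Terminal 1,612.46.
Capped: Ashcroft Plaza ($430), Harbor Terminal ($1,290); balance $6,120 reallocated over remaining clients served 3,416.
Redistributed shares: Hillcrest Overpass 177.37 → $177; Summit Annex 2,164.22 → $2,164; West Pavilion 2,275.29 → $2,275; East Interchange 1,503.13 → $1,503.
Rounding difference +$1 applied to West Pavilion → $2,276.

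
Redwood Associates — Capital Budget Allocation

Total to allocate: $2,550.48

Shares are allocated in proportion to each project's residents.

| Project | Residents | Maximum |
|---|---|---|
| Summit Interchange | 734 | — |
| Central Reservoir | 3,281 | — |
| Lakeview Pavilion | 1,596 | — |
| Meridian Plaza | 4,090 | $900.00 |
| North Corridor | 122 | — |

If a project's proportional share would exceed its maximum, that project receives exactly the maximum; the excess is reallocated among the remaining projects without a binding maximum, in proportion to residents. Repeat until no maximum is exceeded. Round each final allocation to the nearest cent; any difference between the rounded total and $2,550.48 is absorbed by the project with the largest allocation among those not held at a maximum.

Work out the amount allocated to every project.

Summit Interchange: $211.31; Central Reservoir: $944.58; Lakeview Pavilion: $459.47; Meridian Plaza: $900.00; North Corridor: $35.12

Residents total: 9,823.
Proportional shares (ignoring caps): Summit Interchange 190.5785; Central Reservoir 851.8910; Lakeview Pavilion 414.3913; Meridian Plaza 1,061.9427; North Corridor 31.6765.
Cap binds for Meridian Plaza ($900.00); remaining pool $1,650.48 reallocated over remaining residents 5,733.
Remaining shares: Summit Interchange 211.3121 → $211.31; Central Reservoir 944.5709 → $944.57; Lakeview Pavilion 459.4743 → $459.47; North Corridor 35.1227 → $35.12.
Rounding difference +$0.01 applied to Central Reservoir → $944.58.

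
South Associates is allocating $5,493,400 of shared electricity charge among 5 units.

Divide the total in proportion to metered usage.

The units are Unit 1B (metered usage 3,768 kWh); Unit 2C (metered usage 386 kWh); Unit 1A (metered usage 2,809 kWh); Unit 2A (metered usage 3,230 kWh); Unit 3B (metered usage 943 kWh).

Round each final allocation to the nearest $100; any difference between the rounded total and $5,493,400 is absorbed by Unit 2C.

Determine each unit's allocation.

Metered usage total: 11,136.
Unrounded shares: Unit 1B 3,768/11,136 × $5,493,400 = 1,858,758.19; Unit 2C 386/11,136 × $5,493,400 = 190,414.19; Unit 1A 2,809/11,136 × $5,493,400 = 1,385,682.53; Unit 2A 3,230/11,136 × $5,493,400 = 1,593,362.25; Unit 3B 943/11,136 × $5,493,400 = 465,182.85.
Rounded to nearest $100: Unit 1B $1,858,800; Unit 2C $190,400; Unit 1A $1,385,700; Unit 2A $1,593,400; Unit 3B $465,200. Sum = $5,493,500.
Difference $5,493,400 − $5,493,500 = −$100 applied to Unit 2C: Unit 2C becomes $190,300.

Unit 1B: $1,858,800; Unit 2C: $190,300; Unit 1A: $1,385,700; Unit 2A: $1,593,400; Unit 3B: $465,200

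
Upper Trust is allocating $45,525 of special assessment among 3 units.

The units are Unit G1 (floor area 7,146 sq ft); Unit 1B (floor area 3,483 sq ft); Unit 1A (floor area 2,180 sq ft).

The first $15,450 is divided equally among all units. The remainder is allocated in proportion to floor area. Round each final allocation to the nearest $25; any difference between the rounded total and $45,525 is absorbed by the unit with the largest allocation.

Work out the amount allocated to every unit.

$15,450 shared equally gives $5,150 per unit.
Remainder $30,075 by floor area (total 12,809): Unit G1 16,778.51 → $16,775; Unit 1B 8,177.94 → $8,175; Unit 1A 5,118.55 → $5,125.
Totals: Unit G1 $5,150 + $16,775 = $21,925; Unit 1B $5,150 + $8,175 = $13,325; Unit 1A $5,150 + $5,125 = $10,275.

Unit G1: $21,925; Unit 1B: $13,325; Unit 1A: $10,275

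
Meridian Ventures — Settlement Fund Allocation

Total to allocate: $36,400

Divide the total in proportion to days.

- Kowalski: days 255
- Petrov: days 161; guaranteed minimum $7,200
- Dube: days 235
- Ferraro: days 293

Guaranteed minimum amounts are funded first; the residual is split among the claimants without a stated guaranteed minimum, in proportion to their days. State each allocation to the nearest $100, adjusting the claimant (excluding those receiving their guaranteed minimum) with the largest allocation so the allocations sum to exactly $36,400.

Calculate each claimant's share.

Kowalski: $9,500 | Petrov: $7,200 | Dube: $8,800 | Ferraro: $10,900

Fund the minimums — Petrov $7,200. Remaining pool $29,200.
Remaining pool split over remaining days 783: Kowalski 9,509.58 → $9,500; Dube 8,763.73 → $8,800; Ferraro 10,926.69 → $10,900.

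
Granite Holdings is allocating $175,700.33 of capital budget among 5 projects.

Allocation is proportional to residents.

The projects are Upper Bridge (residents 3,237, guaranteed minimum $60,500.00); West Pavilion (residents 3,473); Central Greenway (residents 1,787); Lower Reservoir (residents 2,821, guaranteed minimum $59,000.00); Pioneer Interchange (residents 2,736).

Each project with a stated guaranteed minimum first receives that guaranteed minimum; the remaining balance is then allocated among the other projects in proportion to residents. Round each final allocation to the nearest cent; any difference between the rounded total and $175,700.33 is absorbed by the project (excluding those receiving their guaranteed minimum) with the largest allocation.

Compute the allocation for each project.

Guaranteed amounts: Upper Bridge $60,500.00; Lower Reservoir $59,000.00. Balance $56,200.33.
Balance split over remaining residents 7,996: West Pavilion 24,410.1733 → $24,410.17; Central Greenway 12,560.0287 → $12,560.03; Pioneer Interchange 19,230.1279 → $19,230.13.

Upper Bridge: $60,500.00 · West Pavilion: $24,410.17 · Central Greenway: $12,560.03 · Lower Reservoir: $59,000.00 · Pioneer Interchange: $19,230.13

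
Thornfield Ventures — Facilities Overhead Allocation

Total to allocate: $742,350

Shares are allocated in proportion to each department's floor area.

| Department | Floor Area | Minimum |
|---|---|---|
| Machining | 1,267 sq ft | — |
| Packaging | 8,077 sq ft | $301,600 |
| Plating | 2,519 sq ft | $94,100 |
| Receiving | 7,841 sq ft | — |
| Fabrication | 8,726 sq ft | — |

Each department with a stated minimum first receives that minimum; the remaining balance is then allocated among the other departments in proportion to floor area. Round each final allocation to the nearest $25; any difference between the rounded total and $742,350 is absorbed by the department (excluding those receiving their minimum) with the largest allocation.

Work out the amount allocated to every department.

Guaranteed amounts: Packaging $301,600; Plating $94,100. Residual $346,650.
Residual split over remaining floor area 17,834: Machining 24,627.43 → $24,625; Receiving 152,410.15 → $152,400; Fabrication 169,612.42 → $169,600.
Rounding difference +$25 applied to Fabrication → $169,625.

Machining: $24,625; Packaging: $301,600; Plating: $94,100; Receiving: $152,400; Fabrication: $169,625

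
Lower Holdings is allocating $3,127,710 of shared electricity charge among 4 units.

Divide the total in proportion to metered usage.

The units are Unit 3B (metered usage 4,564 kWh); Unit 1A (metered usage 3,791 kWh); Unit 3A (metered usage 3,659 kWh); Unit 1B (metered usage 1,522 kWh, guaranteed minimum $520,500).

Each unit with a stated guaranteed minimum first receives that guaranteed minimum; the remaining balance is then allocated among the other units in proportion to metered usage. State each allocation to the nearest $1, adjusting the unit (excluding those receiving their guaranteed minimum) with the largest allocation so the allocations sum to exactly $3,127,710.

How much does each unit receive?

Unit 3B: $990,454 · Unit 1A: $822,701 · Unit 3A: $794,055 · Unit 1B: $520,500

Guaranteed amounts: Unit 1B $520,500. Remaining pool $2,607,210.
Remaining pool split over remaining metered usage 12,014: Unit 3B 990,453.34 → $990,453; Unit 1A 822,701.27 → $822,701; Unit 3A 794,055.38 → $794,055.
Rounding difference +$1 applied to Unit 3B → $990,454.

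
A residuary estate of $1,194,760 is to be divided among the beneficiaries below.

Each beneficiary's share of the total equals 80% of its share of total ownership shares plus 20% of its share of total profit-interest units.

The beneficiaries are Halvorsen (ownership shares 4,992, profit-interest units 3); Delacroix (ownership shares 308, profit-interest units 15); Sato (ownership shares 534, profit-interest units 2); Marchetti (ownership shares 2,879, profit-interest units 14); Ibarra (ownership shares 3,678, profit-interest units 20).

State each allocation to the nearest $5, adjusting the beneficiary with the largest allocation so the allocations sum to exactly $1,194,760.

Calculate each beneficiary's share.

Halvorsen: $398,345; Delacroix: $90,135; Sato: $50,040; Marchetti: $284,030; Ibarra: $372,210

Ownership shares total 12,391; profit-interest units total 54.
Composite weights (80% ownership shares + 20% profit-interest units): Halvorsen 0.3334; Delacroix 0.0754; Sato 0.0419; Marchetti 0.2377; Ibarra 0.3115.
Proportional shares: Halvorsen 398,344.40; Delacroix 90,133.84; Sato 50,041.38; Marchetti 284,028.74; Ibarra 372,211.65.
Rounded to nearest $5: Halvorsen $398,345; Delacroix $90,135; Sato $50,040; Marchetti $284,030; Ibarra $372,210. Sum = $1,194,760.
Rounded total matches; no reconciliation needed.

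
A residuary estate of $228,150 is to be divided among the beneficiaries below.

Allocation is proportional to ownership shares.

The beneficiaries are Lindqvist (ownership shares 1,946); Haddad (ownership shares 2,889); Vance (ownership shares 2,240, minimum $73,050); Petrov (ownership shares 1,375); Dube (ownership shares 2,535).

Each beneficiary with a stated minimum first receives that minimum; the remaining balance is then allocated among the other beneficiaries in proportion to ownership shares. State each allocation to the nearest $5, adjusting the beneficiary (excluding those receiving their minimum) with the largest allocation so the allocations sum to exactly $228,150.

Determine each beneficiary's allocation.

Fund the minimums — Vance $73,050. Residual $155,100.
Residual split over remaining ownership shares 8,745: Lindqvist 34,513.96 → $34,515; Haddad 51,238.87 → $51,240; Petrov 24,386.79 → $24,385; Dube 44,960.38 → $44,960.

Lindqvist: $34,515 | Haddad: $51,240 | Vance: $73,050 | Petrov: $24,385 | Dube: $44,960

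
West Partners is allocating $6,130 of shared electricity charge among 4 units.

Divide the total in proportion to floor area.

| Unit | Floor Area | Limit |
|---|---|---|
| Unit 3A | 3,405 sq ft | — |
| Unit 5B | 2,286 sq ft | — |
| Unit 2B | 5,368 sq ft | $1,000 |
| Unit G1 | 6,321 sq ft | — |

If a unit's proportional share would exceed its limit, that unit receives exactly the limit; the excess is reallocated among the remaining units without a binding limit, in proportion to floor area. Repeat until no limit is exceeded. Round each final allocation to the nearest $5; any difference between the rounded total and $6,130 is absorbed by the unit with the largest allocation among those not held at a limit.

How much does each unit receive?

Total floor area = 17,380.
Proportional shares (ignoring caps): Unit 3A 1,200.96; Unit 5B 806.28; Unit 2B 1,893.32; Unit G1 2,229.44.
Cap binds for Unit 2B ($1,000); remaining pool $5,130 reallocated over remaining floor area 12,012.
Redistributed shares: Unit 3A 1,454.18 → $1,455; Unit 5B 976.29 → $975; Unit G1 2,699.53 → $2,700.

Unit 3A: $1,455 · Unit 5B: $975 · Unit 2B: $1,000 · Unit G1: $2,700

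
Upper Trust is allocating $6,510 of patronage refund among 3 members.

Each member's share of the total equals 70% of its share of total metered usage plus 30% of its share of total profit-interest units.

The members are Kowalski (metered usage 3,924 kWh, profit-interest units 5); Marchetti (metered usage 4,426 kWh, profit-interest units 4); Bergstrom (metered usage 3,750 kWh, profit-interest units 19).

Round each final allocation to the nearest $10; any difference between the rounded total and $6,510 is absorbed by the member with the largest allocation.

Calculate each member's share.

Totals — metered usage 12,100, profit-interest units 28.
Combined weights (70% metered usage + 30% profit-interest units): Kowalski 0.2806; Marchetti 0.2989; Bergstrom 0.4205.
Unrounded shares: Kowalski 1,826.57; Marchetti 1,945.88; Bergstrom 2,737.54.
Rounded to nearest $10: Kowalski $1,830; Marchetti $1,950; Bergstrom $2,740. Sum = $6,520.
Difference $6,510 − $6,520 = −$10 applied to largest allocation (Bergstrom): Bergstrom becomes $2,730.

Kowalski: $1,830; Marchetti: $1,950; Bergstrom: $2,730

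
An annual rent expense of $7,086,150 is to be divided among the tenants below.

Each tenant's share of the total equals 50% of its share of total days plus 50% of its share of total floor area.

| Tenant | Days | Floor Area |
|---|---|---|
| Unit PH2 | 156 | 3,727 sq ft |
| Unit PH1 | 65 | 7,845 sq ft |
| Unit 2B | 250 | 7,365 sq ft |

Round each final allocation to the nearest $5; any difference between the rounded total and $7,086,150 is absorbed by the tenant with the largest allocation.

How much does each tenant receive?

Unit PH2: $1,870,815 | Unit PH1: $1,956,745 | Unit 2B: $3,258,590

Totals — days 471, floor area 18,937.
Composite weights (50% days + 50% floor area): Unit PH2 0.2640; Unit PH1 0.2761; Unit 2B 0.4599.
Pro-rata amounts: Unit PH2 1,870,816.83; Unit PH1 1,956,743.28; Unit 2B 3,258,589.89.
At nearest $5: Unit PH2 $1,870,815; Unit PH1 $1,956,745; Unit 2B $3,258,590. Sum = $7,086,150.
No rounding difference to absorb.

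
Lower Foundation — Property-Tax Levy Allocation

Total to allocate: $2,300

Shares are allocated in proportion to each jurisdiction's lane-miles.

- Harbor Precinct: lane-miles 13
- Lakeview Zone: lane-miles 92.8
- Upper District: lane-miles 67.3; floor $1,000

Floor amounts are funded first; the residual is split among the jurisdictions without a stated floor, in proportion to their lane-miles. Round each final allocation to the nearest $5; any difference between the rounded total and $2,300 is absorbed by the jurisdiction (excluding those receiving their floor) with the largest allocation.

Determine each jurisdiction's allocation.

Fund the minimums — Upper District $1,000. Remaining pool $1,300.
Remaining pool split over remaining lane-miles 105.8: Harbor Precinct 159.74 → $160; Lakeview Zone 1,140.26 → $1,140.

Harbor Precinct: $160 | Lakeview Zone: $1,140 | Upper District: $1,000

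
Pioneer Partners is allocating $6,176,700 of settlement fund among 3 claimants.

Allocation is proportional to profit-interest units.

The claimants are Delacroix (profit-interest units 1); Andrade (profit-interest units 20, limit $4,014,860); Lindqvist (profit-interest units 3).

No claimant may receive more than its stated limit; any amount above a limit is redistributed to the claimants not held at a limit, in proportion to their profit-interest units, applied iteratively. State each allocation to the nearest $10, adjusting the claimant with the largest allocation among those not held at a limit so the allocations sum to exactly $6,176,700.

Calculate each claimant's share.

Delacroix: $540,460 · Andrade: $4,014,860 · Lindqvist: $1,621,380

Total profit-interest units = 24.
Pro-rata shares before constraints: Delacroix 257,362.50; Andrade 5,147,250.00; Lindqvist 772,087.50.
Cap binds for Andrade ($4,014,860); residual $2,161,840 reallocated over remaining profit-interest units 4.
Redistributed shares: Delacroix 540,460.00 → $540,460; Lindqvist 1,621,380.00 → $1,621,380.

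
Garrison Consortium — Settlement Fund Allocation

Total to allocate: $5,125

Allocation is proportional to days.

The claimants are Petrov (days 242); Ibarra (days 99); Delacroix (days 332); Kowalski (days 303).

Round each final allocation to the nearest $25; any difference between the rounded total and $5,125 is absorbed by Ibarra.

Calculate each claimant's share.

Petrov: $1,275 · Ibarra: $500 · Delacroix: $1,750 · Kowalski: $1,600

Combined days = 976.
Proportional shares: Petrov 242/976 × $5,125 = 1,270.75; Ibarra 99/976 × $5,125 = 519.85; Delacroix 332/976 × $5,125 = 1,743.34; Kowalski 303/976 × $5,125 = 1,591.06.
Rounded to nearest $25: Petrov $1,275; Ibarra $525; Delacroix $1,750; Kowalski $1,600. Sum = $5,150.
Difference $5,125 − $5,150 = −$25 applied to Ibarra: Ibarra becomes $500.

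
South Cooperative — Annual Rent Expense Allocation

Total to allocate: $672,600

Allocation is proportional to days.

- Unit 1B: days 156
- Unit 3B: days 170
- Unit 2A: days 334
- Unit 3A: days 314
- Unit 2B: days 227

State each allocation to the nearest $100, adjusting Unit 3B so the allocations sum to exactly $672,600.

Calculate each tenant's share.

Total days = 1,201.
Unrounded shares: Unit 1B 156/1,201 × $672,600 = 87,365.20; Unit 3B 170/1,201 × $672,600 = 95,205.66; Unit 2A 334/1,201 × $672,600 = 187,051.12; Unit 3A 314/1,201 × $672,600 = 175,850.46; Unit 2B 227/1,201 × $672,600 = 127,127.56.
Rounded to nearest $100: Unit 1B $87,400; Unit 3B $95,200; Unit 2A $187,100; Unit 3A $175,900; Unit 2B $127,100. Sum = $672,700.
Difference $672,600 − $672,700 = −$100 applied to Unit 3B: Unit 3B becomes $95,100.

Unit 1B: $87,400 · Unit 3B: $95,100 · Unit 2A: $187,100 · Unit 3A: $175,900 · Unit 2B: $127,100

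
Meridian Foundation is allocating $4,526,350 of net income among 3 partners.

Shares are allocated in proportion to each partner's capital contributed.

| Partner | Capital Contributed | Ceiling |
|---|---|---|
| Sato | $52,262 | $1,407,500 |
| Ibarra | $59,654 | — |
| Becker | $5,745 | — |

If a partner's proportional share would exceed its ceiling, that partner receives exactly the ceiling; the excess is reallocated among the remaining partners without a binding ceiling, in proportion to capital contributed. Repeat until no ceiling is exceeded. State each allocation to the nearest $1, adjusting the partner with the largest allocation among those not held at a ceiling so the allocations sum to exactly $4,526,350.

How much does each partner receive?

Sato: $1,407,500; Ibarra: $2,844,873; Becker: $273,977

Combined capital contributed = 117,661.
Unconstrained shares: Sato 2,010,488.64; Ibarra 2,294,854.56; Becker 221,006.80.
Capped: Sato ($1,407,500); balance $3,118,850 reallocated over remaining capital contributed 65,399.
Remaining shares: Ibarra 2,844,873.44 → $2,844,873; Becker 273,976.56 → $273,977.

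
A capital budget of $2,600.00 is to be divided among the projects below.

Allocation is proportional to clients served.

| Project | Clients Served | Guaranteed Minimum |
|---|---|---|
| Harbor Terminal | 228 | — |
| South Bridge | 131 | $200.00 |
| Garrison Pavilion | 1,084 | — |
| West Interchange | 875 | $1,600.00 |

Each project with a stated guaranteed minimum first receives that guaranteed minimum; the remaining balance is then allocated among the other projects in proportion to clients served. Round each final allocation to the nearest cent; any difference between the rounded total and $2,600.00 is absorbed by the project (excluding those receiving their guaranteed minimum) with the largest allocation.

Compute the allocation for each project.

Harbor Terminal: $139.02 | South Bridge: $200.00 | Garrison Pavilion: $660.98 | West Interchange: $1,600.00

Minimums first: South Bridge $200.00; West Interchange $1,600.00. Residual $800.00.
Residual split over remaining clients served 1,312: Harbor Terminal 139.0244 → $139.02; Garrison Pavilion 660.9756 → $660.98.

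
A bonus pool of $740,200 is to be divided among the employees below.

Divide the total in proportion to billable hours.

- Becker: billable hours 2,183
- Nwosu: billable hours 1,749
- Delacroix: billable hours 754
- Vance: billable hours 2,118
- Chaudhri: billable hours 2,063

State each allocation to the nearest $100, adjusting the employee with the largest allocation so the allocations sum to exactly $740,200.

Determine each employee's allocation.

Becker: $182,300 | Nwosu: $146,000 | Delacroix: $62,900 | Vance: $176,800 | Chaudhri: $172,200

Combined billable hours = 8,867.
Unrounded shares: Becker 2,183/8,867 × $740,200 = 182,232.62; Nwosu 1,749/8,867 × $740,200 = 146,003.14; Delacroix 754/8,867 × $740,200 = 62,942.46; Vance 2,118/8,867 × $740,200 = 176,806.54; Chaudhri 2,063/8,867 × $740,200 = 172,215.25.
Rounded to nearest $100: Becker $182,200; Nwosu $146,000; Delacroix $62,900; Vance $176,800; Chaudhri $172,200. Sum = $740,100.
Difference $740,200 − $740,100 = +$100 applied to largest allocation (Becker): Becker becomes $182,300.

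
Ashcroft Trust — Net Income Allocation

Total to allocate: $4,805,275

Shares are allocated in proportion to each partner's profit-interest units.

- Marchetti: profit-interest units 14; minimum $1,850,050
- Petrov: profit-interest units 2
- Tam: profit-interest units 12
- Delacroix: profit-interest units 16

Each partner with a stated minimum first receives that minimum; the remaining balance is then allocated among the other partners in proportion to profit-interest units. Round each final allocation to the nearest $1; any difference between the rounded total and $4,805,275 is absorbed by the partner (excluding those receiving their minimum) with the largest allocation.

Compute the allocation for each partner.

Marchetti: $1,850,050 · Petrov: $197,015 · Tam: $1,182,090 · Delacroix: $1,576,120

Fund the minimums — Marchetti $1,850,050. Balance $2,955,225.
Balance split over remaining profit-interest units 30: Petrov 197,015.00 → $197,015; Tam 1,182,090.00 → $1,182,090; Delacroix 1,576,120.00 → $1,576,120.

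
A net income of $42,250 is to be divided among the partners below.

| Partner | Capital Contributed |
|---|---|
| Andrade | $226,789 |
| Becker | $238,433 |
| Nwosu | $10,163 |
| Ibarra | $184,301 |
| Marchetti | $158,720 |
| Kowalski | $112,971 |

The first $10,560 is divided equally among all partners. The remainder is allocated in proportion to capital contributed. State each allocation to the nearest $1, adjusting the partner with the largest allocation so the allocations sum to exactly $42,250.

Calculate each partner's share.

First tranche $10,560 split equally: $1,760 each.
Remainder $31,690 by capital contributed (total 931,377): Andrade 7,716.47 → $7,716; Becker 8,112.66 → $8,113; Nwosu 345.79 → $346; Ibarra 6,270.82 → $6,271; Marchetti 5,400.43 → $5,400; Kowalski 3,843.83 → $3,844.
Totals: Andrade $1,760 + $7,716 = $9,476; Becker $1,760 + $8,113 = $9,873; Nwosu $1,760 + $346 = $2,106; Ibarra $1,760 + $6,271 = $8,031; Marchetti $1,760 + $5,400 = $7,160; Kowalski $1,760 + $3,844 = $5,604.

Andrade: $9,476; Becker: $9,873; Nwosu: $2,106; Ibarra: $8,031; Marchetti: $7,160; Kowalski: $5,604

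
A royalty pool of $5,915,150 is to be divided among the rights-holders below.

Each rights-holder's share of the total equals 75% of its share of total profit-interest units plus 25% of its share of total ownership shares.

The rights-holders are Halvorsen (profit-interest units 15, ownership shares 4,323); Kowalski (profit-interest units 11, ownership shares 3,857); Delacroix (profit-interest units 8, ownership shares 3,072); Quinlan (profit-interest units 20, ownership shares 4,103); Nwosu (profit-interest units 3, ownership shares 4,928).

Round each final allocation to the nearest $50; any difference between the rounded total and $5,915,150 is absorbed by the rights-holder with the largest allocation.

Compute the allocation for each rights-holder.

Halvorsen: $1,482,650 · Kowalski: $1,137,350 · Delacroix: $846,600 · Quinlan: $1,855,750 · Nwosu: $592,800

Totals — profit-interest units 57, ownership shares 20,283.
Composite weights (75% profit-interest units + 25% ownership shares): Halvorsen 0.2507; Kowalski 0.1923; Delacroix 0.1431; Quinlan 0.3137; Nwosu 0.1002.
Pro-rata amounts: Halvorsen 1,482,643.94; Kowalski 1,137,345.25; Delacroix 846,619.92; Quinlan 1,855,758.84; Nwosu 592,782.06.
Rounded to nearest $50: Halvorsen $1,482,650; Kowalski $1,137,350; Delacroix $846,600; Quinlan $1,855,750; Nwosu $592,800. Sum = $5,915,150.
No rounding difference to absorb.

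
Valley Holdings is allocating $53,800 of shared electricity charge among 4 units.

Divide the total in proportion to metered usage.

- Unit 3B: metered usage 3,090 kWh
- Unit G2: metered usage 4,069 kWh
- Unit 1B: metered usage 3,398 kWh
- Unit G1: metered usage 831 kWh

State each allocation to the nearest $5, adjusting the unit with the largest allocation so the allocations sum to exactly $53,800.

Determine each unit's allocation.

Unit 3B: $14,600; Unit G2: $19,220; Unit 1B: $16,055; Unit G1: $3,925

Metered usage total: 11,388.
Unrounded shares: Unit 3B 3,090/11,388 × $53,800 = 14,598.00; Unit G2 4,069/11,388 × $53,800 = 19,223.06; Unit 1B 3,398/11,388 × $53,800 = 16,053.07; Unit G1 831/11,388 × $53,800 = 3,925.87.
Rounded to nearest $5: Unit 3B $14,600; Unit G2 $19,225; Unit 1B $16,055; Unit G1 $3,925. Sum = $53,805.
Difference $53,800 − $53,805 = −$5 applied to largest allocation (Unit G2): Unit G2 becomes $19,220.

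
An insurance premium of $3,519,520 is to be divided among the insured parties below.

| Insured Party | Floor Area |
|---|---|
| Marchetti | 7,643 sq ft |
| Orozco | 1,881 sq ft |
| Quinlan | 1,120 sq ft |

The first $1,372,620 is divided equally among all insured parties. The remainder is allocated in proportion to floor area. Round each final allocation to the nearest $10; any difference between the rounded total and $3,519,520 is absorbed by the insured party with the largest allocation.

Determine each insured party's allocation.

Equal tier: $1,372,620 ÷ 3 = $457,540 apiece.
Remainder $2,146,900 by floor area (total 10,644): Marchetti 1,541,596.83 → $1,541,600; Orozco 379,398.62 → $379,400; Quinlan 225,904.55 → $225,900.
Totals: Marchetti $457,540 + $1,541,600 = $1,999,140; Orozco $457,540 + $379,400 = $836,940; Quinlan $457,540 + $225,900 = $683,440.

Marchetti: $1,999,140 · Orozco: $836,940 · Quinlan: $683,440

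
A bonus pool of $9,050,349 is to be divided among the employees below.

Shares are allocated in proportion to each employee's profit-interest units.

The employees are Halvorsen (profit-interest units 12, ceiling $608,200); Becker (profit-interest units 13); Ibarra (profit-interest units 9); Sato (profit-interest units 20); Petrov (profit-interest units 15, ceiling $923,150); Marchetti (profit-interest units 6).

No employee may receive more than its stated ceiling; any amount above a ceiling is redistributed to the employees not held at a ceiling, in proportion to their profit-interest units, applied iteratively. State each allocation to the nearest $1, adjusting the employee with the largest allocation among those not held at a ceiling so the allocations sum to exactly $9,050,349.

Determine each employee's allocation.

Sum of profit-interest units: 75.
Unconstrained shares: Halvorsen 1,448,055.84; Becker 1,568,727.16; Ibarra 1,086,041.88; Sato 2,413,426.40; Petrov 1,810,069.80; Marchetti 724,027.92.
Capped: Halvorsen ($608,200), Petrov ($923,150); residual $7,518,999 reallocated over remaining profit-interest units 48.
Remaining shares: Becker 2,036,395.56 → $2,036,396; Ibarra 1,409,812.31 → $1,409,812; Sato 3,132,916.25 → $3,132,916; Marchetti 939,874.88 → $939,875.

Halvorsen: $608,200 | Becker: $2,036,396 | Ibarra: $1,409,812 | Sato: $3,132,916 | Petrov: $923,150 | Marchetti: $939,875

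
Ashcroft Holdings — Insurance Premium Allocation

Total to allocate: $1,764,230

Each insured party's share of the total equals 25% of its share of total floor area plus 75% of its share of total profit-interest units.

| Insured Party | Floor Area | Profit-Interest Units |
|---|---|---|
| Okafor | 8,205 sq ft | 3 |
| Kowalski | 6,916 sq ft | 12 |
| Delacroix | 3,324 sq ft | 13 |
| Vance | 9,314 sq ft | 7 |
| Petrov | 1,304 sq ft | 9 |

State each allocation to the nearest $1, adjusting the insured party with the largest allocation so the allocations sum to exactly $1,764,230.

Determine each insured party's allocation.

Totals — floor area 29,063, profit-interest units 44.
Composite weights (25% floor area + 75% profit-interest units): Okafor 0.1217; Kowalski 0.2640; Delacroix 0.2502; Vance 0.1994; Petrov 0.1646.
Raw shares: Okafor 214,734.66; Kowalski 465,821.83; Delacroix 441,382.06; Vance 351,853.15; Petrov 290,438.31.
After rounding ($1): Okafor $214,735; Kowalski $465,822; Delacroix $441,382; Vance $351,853; Petrov $290,438. Sum = $1,764,230.
No rounding difference to absorb.

Okafor: $214,735; Kowalski: $465,822; Delacroix: $441,382; Vance: $351,853; Petrov: $290,438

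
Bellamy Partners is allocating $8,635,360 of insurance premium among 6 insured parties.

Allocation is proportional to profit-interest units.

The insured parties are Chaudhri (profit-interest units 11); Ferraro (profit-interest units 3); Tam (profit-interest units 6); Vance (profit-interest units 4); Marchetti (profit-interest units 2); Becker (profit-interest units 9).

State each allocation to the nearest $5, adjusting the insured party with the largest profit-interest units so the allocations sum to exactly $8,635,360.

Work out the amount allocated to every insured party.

Total profit-interest units = 11 + 3 + 6 + 4 + 2 + 9 = 35.
Pro-rata amounts: Chaudhri 2,713,970.29; Ferraro 740,173.71; Tam 1,480,347.43; Vance 986,898.29; Marchetti 493,449.14; Becker 2,220,521.14.
At nearest $5: Chaudhri $2,713,970; Ferraro $740,175; Tam $1,480,345; Vance $986,900; Marchetti $493,450; Becker $2,220,520. Sum = $8,635,360.
No rounding difference to absorb.

Chaudhri: $2,713,970 · Ferraro: $740,175 · Tam: $1,480,345 · Vance: $986,900 · Marchetti: $493,450 · Becker: $2,220,520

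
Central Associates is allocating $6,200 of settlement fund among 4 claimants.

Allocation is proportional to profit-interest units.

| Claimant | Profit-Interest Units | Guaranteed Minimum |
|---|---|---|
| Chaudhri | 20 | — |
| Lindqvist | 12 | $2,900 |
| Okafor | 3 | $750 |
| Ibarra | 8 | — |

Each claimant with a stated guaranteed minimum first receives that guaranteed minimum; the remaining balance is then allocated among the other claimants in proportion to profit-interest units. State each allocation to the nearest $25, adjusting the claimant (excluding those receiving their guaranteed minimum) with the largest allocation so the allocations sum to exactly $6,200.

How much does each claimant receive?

Guaranteed amounts: Lindqvist $2,900; Okafor $750. Residual $2,550.
Residual split over remaining profit-interest units 28: Chaudhri 1,821.43 → $1,825; Ibarra 728.57 → $725.

Chaudhri: $1,825 · Lindqvist: $2,900 · Okafor: $750 · Ibarra: $725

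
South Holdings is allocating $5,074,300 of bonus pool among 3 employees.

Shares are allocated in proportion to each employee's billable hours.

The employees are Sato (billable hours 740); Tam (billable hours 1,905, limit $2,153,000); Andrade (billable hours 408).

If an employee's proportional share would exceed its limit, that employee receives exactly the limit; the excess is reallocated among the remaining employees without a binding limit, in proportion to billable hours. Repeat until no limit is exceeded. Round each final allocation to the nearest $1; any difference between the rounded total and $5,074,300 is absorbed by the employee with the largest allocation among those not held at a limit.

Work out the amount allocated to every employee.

Billable hours total: 3,053.
Unconstrained shares: Sato 1,229,931.87; Tam 3,166,243.53; Andrade 678,124.60.
Capped: Tam ($2,153,000); remaining pool $2,921,300 reallocated over remaining billable hours 1,148.
Shares after redistribution: Sato 1,883,067.94 → $1,883,068; Andrade 1,038,232.06 → $1,038,232.

Sato: $1,883,068 | Tam: $2,153,000 | Andrade: $1,038,232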